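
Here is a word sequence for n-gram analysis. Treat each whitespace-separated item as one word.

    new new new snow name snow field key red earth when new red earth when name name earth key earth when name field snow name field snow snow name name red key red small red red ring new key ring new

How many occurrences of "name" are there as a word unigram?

Scanning the 41 tokens for "name":
  position 5: name
  position 16: name
  position 17: name
  position 22: name
  position 25: name
  position 29: name
  position 30: name

7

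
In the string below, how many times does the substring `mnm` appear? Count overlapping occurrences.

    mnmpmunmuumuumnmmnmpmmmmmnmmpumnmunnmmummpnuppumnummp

5

Sliding a length-3 window over the 53 characters (51 positions):
  position 1–3: mnm
  position 14–16: mnm
  position 17–19: mnm
  position 25–27: mnm
  position 31–33: mnm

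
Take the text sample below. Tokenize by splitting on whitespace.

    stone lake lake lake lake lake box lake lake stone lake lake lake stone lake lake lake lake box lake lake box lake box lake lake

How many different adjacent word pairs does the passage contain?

5

26 tokens → 25 bigram windows in total.
Repeated bigrams (each contributes count−1 duplicates):
  lake lake: 12
  box lake: 4
  lake box: 4
  stone lake: 3
  lake stone: 2
20 duplicate windows → 25 − 20 = 5 distinct.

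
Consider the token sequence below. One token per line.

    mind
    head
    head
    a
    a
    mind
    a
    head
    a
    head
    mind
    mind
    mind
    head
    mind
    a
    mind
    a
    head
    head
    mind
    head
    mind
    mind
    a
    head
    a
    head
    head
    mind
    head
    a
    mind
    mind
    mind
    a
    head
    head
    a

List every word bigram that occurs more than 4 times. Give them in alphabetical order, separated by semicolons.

Bigram counts meeting the condition (more than 4 times):
  a head: 6
  head a: 5
  head mind: 5
  mind a: 5
  mind mind: 5

a head; head a; head mind; mind a; mind mind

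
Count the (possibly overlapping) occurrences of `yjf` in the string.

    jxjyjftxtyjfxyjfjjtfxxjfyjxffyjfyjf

Sliding a length-3 window over the 35 characters (33 positions):
  position 4–6: yjf
  position 10–12: yjf
  position 14–16: yjf
  position 30–32: yjf
  position 33–35: yjf

5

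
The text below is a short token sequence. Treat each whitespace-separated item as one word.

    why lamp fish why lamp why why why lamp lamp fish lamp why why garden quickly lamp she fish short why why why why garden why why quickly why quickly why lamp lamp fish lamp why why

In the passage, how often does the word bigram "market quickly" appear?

0

Scanning the 36 overlapping bigram windows for "market quickly":
  (none found)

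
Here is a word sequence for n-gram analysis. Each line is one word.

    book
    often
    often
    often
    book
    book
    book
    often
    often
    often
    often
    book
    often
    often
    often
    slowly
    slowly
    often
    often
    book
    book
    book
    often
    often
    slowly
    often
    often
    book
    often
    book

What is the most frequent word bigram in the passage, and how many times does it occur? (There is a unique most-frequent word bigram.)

"often often", 10 times

Bigram frequencies (highest first):
  often often: 10
  book often: 5
  often book: 5
  book book: 4
  often slowly: 2
  slowly often: 2
  … (1 more, each ≤ 1)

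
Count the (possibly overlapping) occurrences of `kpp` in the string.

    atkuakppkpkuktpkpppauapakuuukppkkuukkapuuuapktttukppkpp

Sliding a length-3 window over the 55 characters (53 positions):
  position 6–8: kpp
  position 16–18: kpp
  position 29–31: kpp
  position 50–52: kpp
  position 53–55: kpp

5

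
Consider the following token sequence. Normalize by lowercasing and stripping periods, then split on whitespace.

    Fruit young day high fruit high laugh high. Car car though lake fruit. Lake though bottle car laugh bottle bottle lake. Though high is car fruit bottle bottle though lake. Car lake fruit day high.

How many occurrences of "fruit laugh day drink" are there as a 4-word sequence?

0

Scanning the 32 overlapping 4-gram windows for "fruit laugh day drink":
  (none found)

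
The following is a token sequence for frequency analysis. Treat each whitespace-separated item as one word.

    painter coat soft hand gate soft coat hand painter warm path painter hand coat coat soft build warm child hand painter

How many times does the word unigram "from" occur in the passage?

0

Scanning the 21 tokens for "from":
  (none found)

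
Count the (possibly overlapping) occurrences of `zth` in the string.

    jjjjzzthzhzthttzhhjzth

Sliding a length-3 window over the 22 characters (20 positions):
  position 6–8: zth
  position 11–13: zth
  position 20–22: zth

3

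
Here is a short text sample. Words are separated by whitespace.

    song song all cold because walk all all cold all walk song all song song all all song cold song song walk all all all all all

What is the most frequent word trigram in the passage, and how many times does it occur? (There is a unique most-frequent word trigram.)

"all all all", 3 times

Trigram frequencies (highest first):
  all all all: 3
  song song all: 2
  walk all all: 2
  song all cold: 1
  all cold because: 1
  cold because walk: 1
  … (15 more, each ≤ 1)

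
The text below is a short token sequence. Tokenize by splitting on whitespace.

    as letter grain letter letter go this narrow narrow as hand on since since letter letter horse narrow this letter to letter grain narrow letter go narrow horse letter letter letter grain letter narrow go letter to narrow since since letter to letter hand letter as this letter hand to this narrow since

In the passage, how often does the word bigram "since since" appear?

2

Scanning the 52 overlapping bigram windows for "since since":
  position 13–14: since since
  position 39–40: since since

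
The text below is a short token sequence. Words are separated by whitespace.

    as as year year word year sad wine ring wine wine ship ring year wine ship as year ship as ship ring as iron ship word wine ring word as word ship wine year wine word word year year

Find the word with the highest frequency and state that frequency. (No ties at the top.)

Unigram frequencies (highest first):
  year: 8
  wine: 7
  as: 6
  word: 6
  ship: 6
  ring: 4
  … (2 more, each ≤ 1)

"year", 8 times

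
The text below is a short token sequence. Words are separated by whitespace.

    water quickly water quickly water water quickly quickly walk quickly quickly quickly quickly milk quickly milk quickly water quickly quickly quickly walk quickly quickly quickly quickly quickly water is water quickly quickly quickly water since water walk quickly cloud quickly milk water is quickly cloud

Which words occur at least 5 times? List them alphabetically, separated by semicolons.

Unigram counts meeting the condition (at least 5 times):
  quickly: 24
  water: 10

quickly; water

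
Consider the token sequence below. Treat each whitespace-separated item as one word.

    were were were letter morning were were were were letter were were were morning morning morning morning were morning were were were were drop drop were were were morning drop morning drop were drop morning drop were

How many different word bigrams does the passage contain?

12

37 tokens → 36 bigram windows in total.
Repeated bigrams (each contributes count−1 duplicates):
  were were: 12
  drop were: 3
  morning drop: 3
  morning morning: 3
  morning were: 3
  were morning: 3
  drop morning: 2
  were drop: 2
  … (1 more repeated)
24 duplicate windows → 36 − 24 = 12 distinct.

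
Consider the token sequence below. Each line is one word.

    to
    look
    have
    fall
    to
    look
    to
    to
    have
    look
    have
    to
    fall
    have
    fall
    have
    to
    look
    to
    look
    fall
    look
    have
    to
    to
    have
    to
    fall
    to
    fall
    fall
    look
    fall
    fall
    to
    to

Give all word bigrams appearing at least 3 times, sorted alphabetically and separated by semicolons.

fall to; have to; look have; to fall; to look; to to

Bigram counts meeting the condition (at least 3 times):
  fall to: 3
  have to: 4
  look have: 3
  to fall: 3
  to look: 4
  to to: 3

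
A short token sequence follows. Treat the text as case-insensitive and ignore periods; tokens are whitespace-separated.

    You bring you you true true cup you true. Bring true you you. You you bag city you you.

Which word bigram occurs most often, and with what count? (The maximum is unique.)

Bigram frequencies (highest first):
  you you: 5
  you true: 2
  you bring: 1
  bring you: 1
  true true: 1
  true cup: 1
  … (7 more, each ≤ 1)

"you you", 5 times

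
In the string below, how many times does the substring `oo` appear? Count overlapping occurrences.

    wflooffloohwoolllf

Sliding a length-2 window over the 18 characters (17 positions):
  position 4–5: oo
  position 9–10: oo
  position 13–14: oo

3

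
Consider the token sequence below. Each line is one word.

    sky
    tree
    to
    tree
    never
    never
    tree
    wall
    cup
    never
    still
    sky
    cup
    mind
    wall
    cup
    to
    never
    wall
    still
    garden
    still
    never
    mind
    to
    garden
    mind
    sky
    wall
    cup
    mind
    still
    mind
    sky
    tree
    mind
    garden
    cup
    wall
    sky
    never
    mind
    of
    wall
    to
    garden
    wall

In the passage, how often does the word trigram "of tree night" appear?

0

Scanning the 45 overlapping trigram windows for "of tree night":
  (none found)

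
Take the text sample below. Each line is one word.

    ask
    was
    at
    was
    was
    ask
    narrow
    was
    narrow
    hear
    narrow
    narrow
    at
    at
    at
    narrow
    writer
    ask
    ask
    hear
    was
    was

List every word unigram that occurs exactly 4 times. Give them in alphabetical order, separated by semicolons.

Unigram counts meeting the condition (exactly 4 times):
  ask: 4
  at: 4

ask; at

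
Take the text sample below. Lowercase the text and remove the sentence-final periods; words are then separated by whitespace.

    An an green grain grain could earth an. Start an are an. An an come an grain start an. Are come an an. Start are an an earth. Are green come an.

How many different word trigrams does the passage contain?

32 tokens → 30 trigram windows in total.
Repeated trigrams (each contributes count−1 duplicates):
  are an an: 2
  start an are: 2
2 duplicate windows → 30 − 2 = 28 distinct.

28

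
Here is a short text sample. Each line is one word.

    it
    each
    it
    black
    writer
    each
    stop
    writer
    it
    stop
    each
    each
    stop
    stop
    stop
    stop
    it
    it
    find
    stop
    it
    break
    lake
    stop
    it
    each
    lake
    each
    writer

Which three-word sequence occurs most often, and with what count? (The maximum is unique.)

"stop stop stop", 2 times

Trigram frequencies (highest first):
  stop stop stop: 2
  it each it: 1
  each it black: 1
  it black writer: 1
  black writer each: 1
  writer each stop: 1
  … (20 more, each ≤ 1)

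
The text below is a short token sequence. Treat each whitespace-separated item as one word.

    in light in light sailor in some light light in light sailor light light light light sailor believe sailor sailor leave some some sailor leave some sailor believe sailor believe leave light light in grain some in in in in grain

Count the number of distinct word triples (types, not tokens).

32

41 tokens → 39 trigram windows in total.
Repeated trigrams (each contributes count−1 duplicates):
  in in in: 2
  in light sailor: 2
  light in light: 2
  light light in: 2
  light light light: 2
  sailor believe sailor: 2
  sailor leave some: 2
7 duplicate windows → 39 − 7 = 32 distinct.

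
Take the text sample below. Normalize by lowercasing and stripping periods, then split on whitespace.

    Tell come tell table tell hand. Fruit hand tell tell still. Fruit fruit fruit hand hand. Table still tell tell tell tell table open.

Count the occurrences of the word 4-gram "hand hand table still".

1

Scanning the 21 overlapping 4-gram windows for "hand hand table still":
  position 15–18: hand hand table still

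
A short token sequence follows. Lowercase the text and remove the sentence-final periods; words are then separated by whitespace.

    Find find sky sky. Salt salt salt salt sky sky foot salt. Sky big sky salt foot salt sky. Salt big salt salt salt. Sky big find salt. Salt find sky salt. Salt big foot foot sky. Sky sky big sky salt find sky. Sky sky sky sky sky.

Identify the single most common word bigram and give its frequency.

"sky sky", 9 times

Bigram frequencies (highest first):
  sky sky: 9
  salt salt: 7
  sky salt: 5
  salt sky: 4
  find sky: 3
  sky big: 3
  … (13 more, each ≤ 2)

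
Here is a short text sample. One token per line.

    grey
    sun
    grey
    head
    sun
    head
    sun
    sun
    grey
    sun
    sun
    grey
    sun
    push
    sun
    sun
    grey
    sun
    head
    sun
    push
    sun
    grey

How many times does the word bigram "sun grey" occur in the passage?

Scanning the 22 overlapping bigram windows for "sun grey":
  position 2–3: sun grey
  position 8–9: sun grey
  position 11–12: sun grey
  position 16–17: sun grey
  position 22–23: sun grey

5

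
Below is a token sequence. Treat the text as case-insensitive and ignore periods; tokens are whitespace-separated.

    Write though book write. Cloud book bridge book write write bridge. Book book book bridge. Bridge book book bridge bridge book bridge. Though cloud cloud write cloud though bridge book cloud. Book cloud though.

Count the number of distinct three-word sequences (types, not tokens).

34 tokens → 32 trigram windows in total.
Repeated trigrams (each contributes count−1 duplicates):
  book book bridge: 2
  book bridge bridge: 2
  bridge book book: 2
  bridge bridge book: 2
4 duplicate windows → 32 − 4 = 28 distinct.

28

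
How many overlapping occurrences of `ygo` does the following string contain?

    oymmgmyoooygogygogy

Sliding a length-3 window over the 19 characters (17 positions):
  position 11–13: ygo
  position 15–17: ygo

2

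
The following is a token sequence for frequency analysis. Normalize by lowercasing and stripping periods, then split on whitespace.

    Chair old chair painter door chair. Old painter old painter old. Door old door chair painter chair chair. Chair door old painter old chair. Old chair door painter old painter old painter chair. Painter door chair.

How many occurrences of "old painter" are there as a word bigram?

Scanning the 35 overlapping bigram windows for "old painter":
  position 7–8: old painter
  position 9–10: old painter
  position 21–22: old painter
  position 29–30: old painter
  position 31–32: old painter

5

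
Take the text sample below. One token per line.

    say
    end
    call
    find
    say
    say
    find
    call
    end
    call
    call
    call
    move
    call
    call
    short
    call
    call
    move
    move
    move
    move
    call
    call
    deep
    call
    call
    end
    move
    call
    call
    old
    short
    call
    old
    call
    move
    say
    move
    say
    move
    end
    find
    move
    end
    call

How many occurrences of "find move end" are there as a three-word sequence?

Scanning the 44 overlapping trigram windows for "find move end":
  position 43–45: find move end

1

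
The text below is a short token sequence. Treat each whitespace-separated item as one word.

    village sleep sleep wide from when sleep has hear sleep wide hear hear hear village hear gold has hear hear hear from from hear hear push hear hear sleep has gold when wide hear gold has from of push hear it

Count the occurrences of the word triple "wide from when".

Scanning the 39 overlapping trigram windows for "wide from when":
  position 4–6: wide from when

1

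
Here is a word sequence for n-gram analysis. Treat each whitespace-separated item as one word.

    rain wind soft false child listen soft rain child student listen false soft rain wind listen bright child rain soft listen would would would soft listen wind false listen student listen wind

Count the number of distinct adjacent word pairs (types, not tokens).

25

32 tokens → 31 bigram windows in total.
Repeated bigrams (each contributes count−1 duplicates):
  listen wind: 2
  rain wind: 2
  soft listen: 2
  soft rain: 2
  student listen: 2
  would would: 2
6 duplicate windows → 31 − 6 = 25 distinct.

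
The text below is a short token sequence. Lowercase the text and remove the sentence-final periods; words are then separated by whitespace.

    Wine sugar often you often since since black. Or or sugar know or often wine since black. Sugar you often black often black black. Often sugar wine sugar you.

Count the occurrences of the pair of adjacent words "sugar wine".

Scanning the 28 overlapping bigram windows for "sugar wine":
  position 26–27: sugar wine

1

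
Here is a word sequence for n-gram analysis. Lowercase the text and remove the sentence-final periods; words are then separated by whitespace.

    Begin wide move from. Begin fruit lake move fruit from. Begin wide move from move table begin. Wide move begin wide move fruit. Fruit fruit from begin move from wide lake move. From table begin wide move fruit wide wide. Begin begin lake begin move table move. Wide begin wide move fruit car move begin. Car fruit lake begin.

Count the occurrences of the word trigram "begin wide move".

6

Scanning the 57 overlapping trigram windows for "begin wide move":
  position 1–3: begin wide move
  position 11–13: begin wide move
  position 17–19: begin wide move
  position 20–22: begin wide move
  position 35–37: begin wide move
  position 49–51: begin wide move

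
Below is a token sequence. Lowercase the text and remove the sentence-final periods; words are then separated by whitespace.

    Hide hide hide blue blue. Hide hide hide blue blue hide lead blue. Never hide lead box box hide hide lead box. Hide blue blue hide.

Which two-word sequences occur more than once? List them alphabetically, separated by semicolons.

blue blue; blue hide; box hide; hide blue; hide hide; hide lead; lead box

Bigram counts meeting the condition (more than once):
  blue blue: 3
  blue hide: 3
  box hide: 2
  hide blue: 3
  hide hide: 5
  hide lead: 3
  lead box: 2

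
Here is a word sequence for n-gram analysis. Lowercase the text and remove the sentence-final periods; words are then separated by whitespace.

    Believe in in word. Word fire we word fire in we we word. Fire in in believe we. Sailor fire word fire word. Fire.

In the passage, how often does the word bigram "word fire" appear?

5

Scanning the 23 overlapping bigram windows for "word fire":
  position 5–6: word fire
  position 8–9: word fire
  position 13–14: word fire
  position 21–22: word fire
  position 23–24: word fire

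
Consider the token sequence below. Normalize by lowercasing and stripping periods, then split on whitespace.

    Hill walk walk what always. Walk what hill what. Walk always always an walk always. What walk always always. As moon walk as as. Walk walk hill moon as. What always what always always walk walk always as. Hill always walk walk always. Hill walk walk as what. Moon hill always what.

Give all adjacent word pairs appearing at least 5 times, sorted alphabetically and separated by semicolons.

walk always; walk walk

Bigram counts meeting the condition (at least 5 times):
  walk always: 5
  walk walk: 5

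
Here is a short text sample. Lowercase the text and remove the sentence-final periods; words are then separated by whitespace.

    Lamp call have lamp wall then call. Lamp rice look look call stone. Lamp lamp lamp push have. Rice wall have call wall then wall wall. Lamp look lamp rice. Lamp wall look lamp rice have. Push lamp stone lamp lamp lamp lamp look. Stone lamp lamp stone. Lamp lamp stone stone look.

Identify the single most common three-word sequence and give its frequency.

Trigram frequencies (highest first):
  stone lamp lamp: 4
  lamp lamp lamp: 3
  look lamp rice: 2
  lamp stone lamp: 2
  lamp lamp stone: 2
  lamp call have: 1
  … (37 more, each ≤ 1)

"stone lamp lamp", 4 times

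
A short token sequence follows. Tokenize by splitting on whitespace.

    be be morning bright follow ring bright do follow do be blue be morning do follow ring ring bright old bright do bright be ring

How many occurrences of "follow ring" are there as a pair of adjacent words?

Scanning the 24 overlapping bigram windows for "follow ring":
  position 5–6: follow ring
  position 16–17: follow ring

2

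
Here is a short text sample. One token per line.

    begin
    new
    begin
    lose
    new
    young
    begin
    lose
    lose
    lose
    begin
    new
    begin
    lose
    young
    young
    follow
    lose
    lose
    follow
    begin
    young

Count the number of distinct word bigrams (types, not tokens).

22 tokens → 21 bigram windows in total.
Repeated bigrams (each contributes count−1 duplicates):
  begin lose: 3
  lose lose: 3
  begin new: 2
  new begin: 2
6 duplicate windows → 21 − 6 = 15 distinct.

15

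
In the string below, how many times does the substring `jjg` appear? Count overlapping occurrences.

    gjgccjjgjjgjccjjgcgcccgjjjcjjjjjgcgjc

4

Sliding a length-3 window over the 37 characters (35 positions):
  position 6–8: jjg
  position 9–11: jjg
  position 15–17: jjg
  position 31–33: jjg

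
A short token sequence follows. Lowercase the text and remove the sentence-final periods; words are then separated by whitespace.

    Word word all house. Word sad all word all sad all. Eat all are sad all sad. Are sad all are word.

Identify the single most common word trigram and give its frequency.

"are sad all", 2 times

Trigram frequencies (highest first):
  are sad all: 2
  word word all: 1
  word all house: 1
  all house word: 1
  house word sad: 1
  word sad all: 1
  … (13 more, each ≤ 1)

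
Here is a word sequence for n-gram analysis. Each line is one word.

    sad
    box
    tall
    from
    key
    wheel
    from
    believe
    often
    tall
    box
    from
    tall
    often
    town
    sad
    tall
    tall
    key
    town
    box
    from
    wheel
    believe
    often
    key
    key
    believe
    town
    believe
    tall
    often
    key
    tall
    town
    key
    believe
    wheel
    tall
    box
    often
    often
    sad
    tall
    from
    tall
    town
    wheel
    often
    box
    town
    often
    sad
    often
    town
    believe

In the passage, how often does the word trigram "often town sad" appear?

1

Scanning the 54 overlapping trigram windows for "often town sad":
  position 14–16: often town sad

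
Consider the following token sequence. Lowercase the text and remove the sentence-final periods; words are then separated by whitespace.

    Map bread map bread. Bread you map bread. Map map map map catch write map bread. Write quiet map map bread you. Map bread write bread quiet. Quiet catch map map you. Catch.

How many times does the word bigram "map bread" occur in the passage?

Scanning the 32 overlapping bigram windows for "map bread":
  position 1–2: map bread
  position 3–4: map bread
  position 7–8: map bread
  position 15–16: map bread
  position 20–21: map bread
  position 23–24: map bread

6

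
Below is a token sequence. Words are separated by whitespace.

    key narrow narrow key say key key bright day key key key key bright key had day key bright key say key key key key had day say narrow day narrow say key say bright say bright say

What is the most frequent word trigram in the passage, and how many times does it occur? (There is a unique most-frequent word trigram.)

Trigram frequencies (highest first):
  key key key: 4
  key say key: 2
  say key key: 2
  key key bright: 2
  key bright key: 2
  key had day: 2
  … (21 more, each ≤ 2)

"key key key", 4 times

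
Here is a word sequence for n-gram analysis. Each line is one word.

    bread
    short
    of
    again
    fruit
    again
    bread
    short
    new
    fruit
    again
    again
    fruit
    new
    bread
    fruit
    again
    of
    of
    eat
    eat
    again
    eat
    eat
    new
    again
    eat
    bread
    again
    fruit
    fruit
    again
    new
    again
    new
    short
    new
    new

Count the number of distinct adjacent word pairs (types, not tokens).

38 tokens → 37 bigram windows in total.
Repeated bigrams (each contributes count−1 duplicates):
  fruit again: 4
  again fruit: 3
  again eat: 2
  again new: 2
  bread short: 2
  eat eat: 2
  new again: 2
  short new: 2
11 duplicate windows → 37 − 11 = 26 distinct.

26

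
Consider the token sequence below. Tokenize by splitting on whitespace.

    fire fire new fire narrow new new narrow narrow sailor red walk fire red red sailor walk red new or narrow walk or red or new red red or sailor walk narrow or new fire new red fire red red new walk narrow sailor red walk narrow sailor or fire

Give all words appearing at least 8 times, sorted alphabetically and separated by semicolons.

Unigram counts meeting the condition (at least 8 times):
  new: 8
  red: 11

new; red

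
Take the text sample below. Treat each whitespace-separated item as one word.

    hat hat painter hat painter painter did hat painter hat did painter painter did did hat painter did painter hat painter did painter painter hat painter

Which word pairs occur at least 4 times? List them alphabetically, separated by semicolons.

Bigram counts meeting the condition (at least 4 times):
  hat painter: 6
  painter did: 4
  painter hat: 4

hat painter; painter did; painter hat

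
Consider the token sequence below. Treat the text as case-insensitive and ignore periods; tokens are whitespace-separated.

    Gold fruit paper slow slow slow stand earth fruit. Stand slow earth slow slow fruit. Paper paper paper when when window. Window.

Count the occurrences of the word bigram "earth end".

Scanning the 21 overlapping bigram windows for "earth end":
  (none found)

0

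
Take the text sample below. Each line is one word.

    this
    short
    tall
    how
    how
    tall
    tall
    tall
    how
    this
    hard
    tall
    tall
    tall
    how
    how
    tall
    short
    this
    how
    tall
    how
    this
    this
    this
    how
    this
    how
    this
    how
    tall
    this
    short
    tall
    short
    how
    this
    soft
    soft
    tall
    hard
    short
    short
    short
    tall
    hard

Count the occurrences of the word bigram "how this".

Scanning the 45 overlapping bigram windows for "how this":
  position 9–10: how this
  position 22–23: how this
  position 26–27: how this
  position 28–29: how this
  position 36–37: how this

5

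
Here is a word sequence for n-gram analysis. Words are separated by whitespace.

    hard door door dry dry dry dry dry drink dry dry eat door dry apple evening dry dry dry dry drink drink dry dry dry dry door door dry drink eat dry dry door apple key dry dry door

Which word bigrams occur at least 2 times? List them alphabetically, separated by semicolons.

door door; door dry; drink dry; dry door; dry drink; dry dry

Bigram counts meeting the condition (at least 2 times):
  door door: 2
  door dry: 3
  drink dry: 2
  dry door: 3
  dry drink: 3
  dry dry: 13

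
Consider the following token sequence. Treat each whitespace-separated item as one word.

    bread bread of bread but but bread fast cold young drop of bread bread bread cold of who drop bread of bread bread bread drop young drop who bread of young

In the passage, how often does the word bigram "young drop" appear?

Scanning the 30 overlapping bigram windows for "young drop":
  position 10–11: young drop
  position 26–27: young drop

2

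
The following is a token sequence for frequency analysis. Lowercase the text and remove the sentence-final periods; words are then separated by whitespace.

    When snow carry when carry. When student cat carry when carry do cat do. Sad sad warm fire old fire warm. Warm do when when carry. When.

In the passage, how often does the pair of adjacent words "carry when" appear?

Scanning the 26 overlapping bigram windows for "carry when":
  position 3–4: carry when
  position 5–6: carry when
  position 9–10: carry when
  position 26–27: carry when

4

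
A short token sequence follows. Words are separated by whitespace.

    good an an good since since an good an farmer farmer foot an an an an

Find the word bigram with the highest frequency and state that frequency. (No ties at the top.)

Bigram frequencies (highest first):
  an an: 4
  good an: 2
  an good: 2
  good since: 1
  since since: 1
  since an: 1
  … (4 more, each ≤ 1)

"an an", 4 times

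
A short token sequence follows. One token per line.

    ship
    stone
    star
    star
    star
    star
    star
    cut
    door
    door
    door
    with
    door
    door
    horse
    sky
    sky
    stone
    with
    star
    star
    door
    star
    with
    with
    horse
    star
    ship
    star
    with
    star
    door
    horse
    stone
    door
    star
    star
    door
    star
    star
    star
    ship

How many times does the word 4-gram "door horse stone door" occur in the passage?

1

Scanning the 39 overlapping 4-gram windows for "door horse stone door":
  position 32–35: door horse stone door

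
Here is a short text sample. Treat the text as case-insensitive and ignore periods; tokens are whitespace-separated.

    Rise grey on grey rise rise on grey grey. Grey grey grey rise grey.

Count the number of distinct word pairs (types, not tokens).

7

14 tokens → 13 bigram windows in total.
Repeated bigrams (each contributes count−1 duplicates):
  grey grey: 4
  grey rise: 2
  on grey: 2
  rise grey: 2
6 duplicate windows → 13 − 6 = 7 distinct.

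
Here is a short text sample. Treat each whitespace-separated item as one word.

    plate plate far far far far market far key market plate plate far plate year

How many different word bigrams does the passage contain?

10

15 tokens → 14 bigram windows in total.
Repeated bigrams (each contributes count−1 duplicates):
  far far: 3
  plate far: 2
  plate plate: 2
4 duplicate windows → 14 − 4 = 10 distinct.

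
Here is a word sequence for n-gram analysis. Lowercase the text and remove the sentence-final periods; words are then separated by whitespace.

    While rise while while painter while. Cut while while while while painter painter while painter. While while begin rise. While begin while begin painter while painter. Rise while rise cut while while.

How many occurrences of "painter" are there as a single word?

Scanning the 32 tokens for "painter":
  position 5: painter
  position 12: painter
  position 13: painter
  position 15: painter
  position 24: painter
  position 26: painter

6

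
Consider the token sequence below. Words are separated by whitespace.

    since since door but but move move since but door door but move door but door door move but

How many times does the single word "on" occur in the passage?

Scanning the 19 tokens for "on":
  (none found)

0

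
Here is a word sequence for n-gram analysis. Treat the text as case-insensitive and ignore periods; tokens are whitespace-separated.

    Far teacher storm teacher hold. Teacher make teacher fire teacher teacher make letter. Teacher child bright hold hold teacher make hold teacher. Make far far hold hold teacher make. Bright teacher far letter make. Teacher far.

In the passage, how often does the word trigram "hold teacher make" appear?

Scanning the 34 overlapping trigram windows for "hold teacher make":
  position 5–7: hold teacher make
  position 18–20: hold teacher make
  position 21–23: hold teacher make
  position 27–29: hold teacher make

4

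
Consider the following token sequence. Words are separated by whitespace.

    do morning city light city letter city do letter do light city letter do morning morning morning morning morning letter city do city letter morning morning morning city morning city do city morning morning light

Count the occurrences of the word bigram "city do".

3

Scanning the 34 overlapping bigram windows for "city do":
  position 7–8: city do
  position 21–22: city do
  position 30–31: city do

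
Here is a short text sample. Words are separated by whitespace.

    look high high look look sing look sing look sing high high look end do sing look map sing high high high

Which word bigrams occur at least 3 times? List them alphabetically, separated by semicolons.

high high; look sing; sing look

Bigram counts meeting the condition (at least 3 times):
  high high: 4
  look sing: 3
  sing look: 3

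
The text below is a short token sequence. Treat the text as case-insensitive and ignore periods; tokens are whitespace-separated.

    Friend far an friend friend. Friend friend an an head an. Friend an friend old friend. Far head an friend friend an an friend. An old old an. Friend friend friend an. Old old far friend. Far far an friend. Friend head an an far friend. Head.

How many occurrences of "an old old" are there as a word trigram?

Scanning the 45 overlapping trigram windows for "an old old":
  position 25–27: an old old
  position 32–34: an old old

2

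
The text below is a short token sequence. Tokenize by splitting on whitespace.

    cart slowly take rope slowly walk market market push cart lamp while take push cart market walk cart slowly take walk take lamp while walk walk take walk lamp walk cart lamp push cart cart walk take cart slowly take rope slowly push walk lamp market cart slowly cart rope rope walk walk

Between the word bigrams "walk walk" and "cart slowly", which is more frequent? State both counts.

"walk walk": 2 occurrences
"cart slowly": 4 occurrences

"cart slowly" (4 vs 2)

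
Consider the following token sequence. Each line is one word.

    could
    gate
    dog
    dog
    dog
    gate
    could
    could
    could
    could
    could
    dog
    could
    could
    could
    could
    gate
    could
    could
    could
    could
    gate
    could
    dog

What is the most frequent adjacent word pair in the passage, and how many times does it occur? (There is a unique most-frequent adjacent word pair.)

"could could", 10 times

Bigram frequencies (highest first):
  could could: 10
  could gate: 3
  gate could: 3
  dog dog: 2
  could dog: 2
  gate dog: 1
  … (2 more, each ≤ 1)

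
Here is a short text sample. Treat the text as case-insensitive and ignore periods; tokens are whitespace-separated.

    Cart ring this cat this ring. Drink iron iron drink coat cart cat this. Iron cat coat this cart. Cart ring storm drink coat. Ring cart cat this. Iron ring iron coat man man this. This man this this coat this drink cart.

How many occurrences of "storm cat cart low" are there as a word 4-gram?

Scanning the 40 overlapping 4-gram windows for "storm cat cart low":
  (none found)

0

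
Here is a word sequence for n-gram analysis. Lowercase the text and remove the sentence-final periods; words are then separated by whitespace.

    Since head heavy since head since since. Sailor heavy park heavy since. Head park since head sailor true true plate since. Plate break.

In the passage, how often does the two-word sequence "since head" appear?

Scanning the 22 overlapping bigram windows for "since head":
  position 1–2: since head
  position 4–5: since head
  position 12–13: since head
  position 15–16: since head

4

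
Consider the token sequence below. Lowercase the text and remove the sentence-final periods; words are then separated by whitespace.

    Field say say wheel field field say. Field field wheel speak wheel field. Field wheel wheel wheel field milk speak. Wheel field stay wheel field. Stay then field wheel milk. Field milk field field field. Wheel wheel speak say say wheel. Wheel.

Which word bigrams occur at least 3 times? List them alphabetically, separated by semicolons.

Bigram counts meeting the condition (at least 3 times):
  field field: 5
  field wheel: 4
  wheel field: 5
  wheel wheel: 4

field field; field wheel; wheel field; wheel wheel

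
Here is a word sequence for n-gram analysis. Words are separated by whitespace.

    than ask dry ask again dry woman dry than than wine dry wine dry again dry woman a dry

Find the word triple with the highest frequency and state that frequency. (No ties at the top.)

"again dry woman", 2 times

Trigram frequencies (highest first):
  again dry woman: 2
  than ask dry: 1
  ask dry ask: 1
  dry ask again: 1
  ask again dry: 1
  dry woman dry: 1
  … (10 more, each ≤ 1)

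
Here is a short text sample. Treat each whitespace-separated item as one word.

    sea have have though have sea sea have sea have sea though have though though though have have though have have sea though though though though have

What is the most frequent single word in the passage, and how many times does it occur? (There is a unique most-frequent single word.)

"have", 11 times

Unigram frequencies (highest first):
  have: 11
  though: 10
  sea: 6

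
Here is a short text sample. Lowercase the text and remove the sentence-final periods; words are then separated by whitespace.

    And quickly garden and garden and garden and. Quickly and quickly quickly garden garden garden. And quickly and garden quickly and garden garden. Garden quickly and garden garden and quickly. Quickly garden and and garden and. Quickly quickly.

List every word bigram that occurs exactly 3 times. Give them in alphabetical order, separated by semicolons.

quickly garden; quickly quickly

Bigram counts meeting the condition (exactly 3 times):
  quickly garden: 3
  quickly quickly: 3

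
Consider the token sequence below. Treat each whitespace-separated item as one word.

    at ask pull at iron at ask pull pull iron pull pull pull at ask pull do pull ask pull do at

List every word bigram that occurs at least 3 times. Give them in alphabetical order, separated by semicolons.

Bigram counts meeting the condition (at least 3 times):
  ask pull: 4
  at ask: 3
  pull pull: 3

ask pull; at ask; pull pull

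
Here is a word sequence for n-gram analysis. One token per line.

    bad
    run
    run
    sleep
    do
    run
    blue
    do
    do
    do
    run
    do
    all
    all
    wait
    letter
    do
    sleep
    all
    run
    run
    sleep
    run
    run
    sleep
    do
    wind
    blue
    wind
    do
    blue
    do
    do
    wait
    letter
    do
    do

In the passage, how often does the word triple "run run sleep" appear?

Scanning the 35 overlapping trigram windows for "run run sleep":
  position 2–4: run run sleep
  position 20–22: run run sleep
  position 23–25: run run sleep

3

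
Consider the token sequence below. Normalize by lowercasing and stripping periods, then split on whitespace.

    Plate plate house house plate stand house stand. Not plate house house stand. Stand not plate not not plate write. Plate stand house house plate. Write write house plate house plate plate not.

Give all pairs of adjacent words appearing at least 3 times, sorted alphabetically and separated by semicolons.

house house; house plate; not plate; plate house

Bigram counts meeting the condition (at least 3 times):
  house house: 3
  house plate: 4
  not plate: 3
  plate house: 3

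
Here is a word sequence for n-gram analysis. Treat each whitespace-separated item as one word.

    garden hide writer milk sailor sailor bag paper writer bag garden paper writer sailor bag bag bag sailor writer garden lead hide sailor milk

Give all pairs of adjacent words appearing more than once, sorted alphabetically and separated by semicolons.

Bigram counts meeting the condition (more than once):
  bag bag: 2
  paper writer: 2
  sailor bag: 2

bag bag; paper writer; sailor bag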